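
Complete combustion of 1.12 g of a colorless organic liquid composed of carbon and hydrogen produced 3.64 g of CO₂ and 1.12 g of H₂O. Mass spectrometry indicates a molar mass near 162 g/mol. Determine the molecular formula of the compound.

mol C = 3.64 g CO₂ ÷ 44.009 g/mol = 0.08271 mol
mol H = 2 × 1.12 g H₂O ÷ 18.015 g/mol = 0.1243 mol
Divide by the smallest (0.08271 mol): C 1.000, H 1.503
Multiplying each by 2 gives whole numbers: C 2.00, H 3.01
Empirical formula: C2H3
Empirical-formula mass = 27.05 g/mol; 162 ÷ 27.05 ≈ 6, so the molecular formula is C12H18.

C12H18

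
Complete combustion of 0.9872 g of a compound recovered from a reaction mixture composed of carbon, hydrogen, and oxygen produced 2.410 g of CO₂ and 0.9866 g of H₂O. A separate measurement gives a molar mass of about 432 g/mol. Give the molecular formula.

C24H48O6

mol C = 2.410 g CO₂ ÷ 44.009 g/mol = 0.054762 mol
mol H = 2 × 0.9866 g H₂O ÷ 18.015 g/mol = 0.10953 mol
mass O = 0.9872 − (0.65774 + 0.11041) = 0.21905 g → mol O = 0.21905 ÷ 15.999 = 0.013692 mol
Divide by the smallest (0.013692 mol): C 4.000, H 8.000, O 1.000
Empirical formula: C4H8O
Empirical-formula mass = 72.11 g/mol; 432 ÷ 72.11 ≈ 6, so the molecular formula is C24H48O6.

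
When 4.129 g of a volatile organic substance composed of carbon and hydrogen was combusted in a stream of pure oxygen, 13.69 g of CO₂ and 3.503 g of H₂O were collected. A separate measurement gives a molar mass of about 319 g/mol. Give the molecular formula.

C24H30

mol C = 13.69 g CO₂ ÷ 44.009 g/mol = 0.31107 mol
mol H = 2 × 3.503 g H₂O ÷ 18.015 g/mol = 0.38890 mol
Divide by the smallest (0.31107 mol): C 1.000, H 1.250
Multiplying each by 4 gives whole numbers: C 4.00, H 5.00
Empirical formula: C4H5
Empirical-formula mass = 53.08 g/mol; 319 ÷ 53.08 ≈ 6, so the molecular formula is C24H30.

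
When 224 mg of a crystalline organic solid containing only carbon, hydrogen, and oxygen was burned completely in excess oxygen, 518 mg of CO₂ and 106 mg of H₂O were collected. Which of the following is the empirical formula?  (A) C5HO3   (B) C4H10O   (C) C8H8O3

(C) C8H8O3

mol C = 0.518 g CO₂ ÷ 44.009 g/mol = 0.01177 mol
mol H = 2 × 0.106 g H₂O ÷ 18.015 g/mol = 0.01177 mol
mass O = 0.224 − (0.1414 + 0.01186) = 0.07076 g → mol O = 0.07076 ÷ 15.999 = 0.004423 mol
Divide by the smallest (0.004423 mol): C 2.661, H 2.661, O 1.000
Multiplying each by 3 gives whole numbers: C 7.98, H 7.98, O 3.00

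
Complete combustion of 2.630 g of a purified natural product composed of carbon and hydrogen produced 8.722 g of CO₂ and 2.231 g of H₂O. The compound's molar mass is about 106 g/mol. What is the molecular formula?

mol C = 8.722 g CO₂ ÷ 44.009 g/mol = 0.19819 mol
mol H = 2 × 2.231 g H₂O ÷ 18.015 g/mol = 0.24768 mol
Divide by the smallest (0.19819 mol): C 1.000, H 1.250
Multiplying each by 4 gives whole numbers: C 4.00, H 5.00
Empirical formula: C4H5
Empirical-formula mass = 53.08 g/mol; 106 ÷ 53.08 ≈ 2, so the molecular formula is C8H10.

C8H10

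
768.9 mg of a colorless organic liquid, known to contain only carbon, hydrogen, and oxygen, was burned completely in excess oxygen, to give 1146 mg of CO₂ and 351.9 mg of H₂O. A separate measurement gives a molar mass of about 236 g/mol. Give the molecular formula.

C8H12O8

mol C = 1.146 g CO₂ ÷ 44.009 g/mol = 0.026040 mol
mol H = 2 × 0.3519 g H₂O ÷ 18.015 g/mol = 0.039067 mol
mass O = 0.7689 − (0.31277 + 0.039380) = 0.41675 g → mol O = 0.41675 ÷ 15.999 = 0.026049 mol
Divide by the smallest (0.026040 mol): C 1.000, H 1.500, O 1.000
Multiplying each by 2 gives whole numbers: C 2.00, H 3.00, O 2.00
Empirical formula: C2H3O2
Empirical-formula mass = 59.04 g/mol; 236 ÷ 59.04 ≈ 4, so the molecular formula is C8H12O8.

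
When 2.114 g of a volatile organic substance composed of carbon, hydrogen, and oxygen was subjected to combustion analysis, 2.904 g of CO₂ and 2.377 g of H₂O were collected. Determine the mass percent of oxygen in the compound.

49.93%

mol C = 2.904 g CO₂ ÷ 44.009 g/mol = 0.065987 mol
mol H = 2 × 2.377 g H₂O ÷ 18.015 g/mol = 0.26389 mol
mass O = 2.114 − (0.79256 + 0.26600) = 1.0554 g → mol O = 1.0554 ÷ 15.999 = 0.065969 mol
mass % O = 1.0554 g ÷ 2.114 g × 100%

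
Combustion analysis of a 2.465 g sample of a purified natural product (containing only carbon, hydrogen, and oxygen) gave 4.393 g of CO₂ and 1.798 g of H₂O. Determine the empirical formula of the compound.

C3H6O2

mol C = 4.393 g CO₂ ÷ 44.009 g/mol = 0.099820 mol
mol H = 2 × 1.798 g H₂O ÷ 18.015 g/mol = 0.19961 mol
mass O = 2.465 − (1.1989 + 0.20121) = 1.0648 g → mol O = 1.0648 ÷ 15.999 = 0.066557 mol
Divide by the smallest (0.066557 mol): C 1.500, H 2.999, O 1.000
Multiplying each by 2 gives whole numbers: C 3.00, H 6.00, O 2.00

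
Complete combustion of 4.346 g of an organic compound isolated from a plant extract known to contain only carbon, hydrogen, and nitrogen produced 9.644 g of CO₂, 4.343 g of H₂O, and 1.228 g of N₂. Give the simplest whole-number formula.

mol C = 9.644 g CO₂ ÷ 44.009 g/mol = 0.21914 mol
mol H = 2 × 4.343 g H₂O ÷ 18.015 g/mol = 0.48215 mol
mol N = 2 × 1.228 g N₂ ÷ 28.014 g/mol = 0.087670 mol
Divide by the smallest (0.087670 mol): C 2.500, H 5.500, N 1.000
Multiplying each by 2 gives whole numbers: C 5.00, H 11.00, N 2.00

C5H11N2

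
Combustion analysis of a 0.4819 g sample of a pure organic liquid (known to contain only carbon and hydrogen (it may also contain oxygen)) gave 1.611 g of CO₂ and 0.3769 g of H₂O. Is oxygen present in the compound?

mol C = 1.611 g CO₂ ÷ 44.009 g/mol = 0.036606 mol
mol H = 2 × 0.3769 g H₂O ÷ 18.015 g/mol = 0.041843 mol
C and H together account for 0.48185 g — essentially the entire 0.4819 g sample — so the compound contains no oxygen.

no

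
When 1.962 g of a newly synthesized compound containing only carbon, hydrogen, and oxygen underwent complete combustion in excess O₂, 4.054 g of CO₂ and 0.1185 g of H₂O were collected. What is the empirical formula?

mol C = 4.054 g CO₂ ÷ 44.009 g/mol = 0.092118 mol
mol H = 2 × 0.1185 g H₂O ÷ 18.015 g/mol = 0.013156 mol
mass O = 1.962 − (1.1064 + 0.013261) = 0.84232 g → mol O = 0.84232 ÷ 15.999 = 0.052648 mol
Divide by the smallest (0.013156 mol): C 7.002, H 1.000, O 4.002

C7HO4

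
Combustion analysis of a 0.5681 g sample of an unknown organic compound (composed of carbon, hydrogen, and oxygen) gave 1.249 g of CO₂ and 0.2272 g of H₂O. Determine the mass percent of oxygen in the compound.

35.52%

mol C = 1.249 g CO₂ ÷ 44.009 g/mol = 0.028381 mol
mol H = 2 × 0.2272 g H₂O ÷ 18.015 g/mol = 0.025223 mol
mass O = 0.5681 − (0.34088 + 0.025425) = 0.20180 g → mol O = 0.20180 ÷ 15.999 = 0.012613 mol
mass % O = 0.20180 g ÷ 0.5681 g × 100%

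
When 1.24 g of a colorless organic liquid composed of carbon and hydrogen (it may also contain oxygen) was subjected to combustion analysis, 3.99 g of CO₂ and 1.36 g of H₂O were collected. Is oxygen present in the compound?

no

mol C = 3.99 g CO₂ ÷ 44.009 g/mol = 0.09066 mol
mol H = 2 × 1.36 g H₂O ÷ 18.015 g/mol = 0.1510 mol
C and H together account for 1.241 g — essentially the entire 1.24 g sample — so the compound contains no oxygen.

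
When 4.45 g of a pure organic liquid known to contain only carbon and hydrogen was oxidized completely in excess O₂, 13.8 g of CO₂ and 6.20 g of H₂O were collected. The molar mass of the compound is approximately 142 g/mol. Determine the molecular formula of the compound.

mol C = 13.8 g CO₂ ÷ 44.009 g/mol = 0.3136 mol
mol H = 2 × 6.20 g H₂O ÷ 18.015 g/mol = 0.6883 mol
Divide by the smallest (0.3136 mol): C 1.000, H 2.195
Multiplying each by 5 gives whole numbers: C 5.00, H 10.98
Empirical formula: C5H11
Empirical-formula mass = 71.14 g/mol; 142 ÷ 71.14 ≈ 2, so the molecular formula is C10H22.

C10H22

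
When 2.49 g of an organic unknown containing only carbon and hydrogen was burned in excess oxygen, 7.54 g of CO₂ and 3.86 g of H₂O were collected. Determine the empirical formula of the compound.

C2H5

mol C = 7.54 g CO₂ ÷ 44.009 g/mol = 0.1713 mol
mol H = 2 × 3.86 g H₂O ÷ 18.015 g/mol = 0.4285 mol
Divide by the smallest (0.1713 mol): C 1.000, H 2.501
Multiplying each by 2 gives whole numbers: C 2.00, H 5.00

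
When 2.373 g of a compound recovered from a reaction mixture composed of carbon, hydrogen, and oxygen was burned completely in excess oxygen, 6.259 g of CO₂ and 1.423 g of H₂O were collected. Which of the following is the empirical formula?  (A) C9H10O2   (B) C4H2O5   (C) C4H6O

(A) C9H10O2

mol C = 6.259 g CO₂ ÷ 44.009 g/mol = 0.14222 mol
mol H = 2 × 1.423 g H₂O ÷ 18.015 g/mol = 0.15798 mol
mass O = 2.373 − (1.7082 + 0.15924) = 0.50554 g → mol O = 0.50554 ÷ 15.999 = 0.031598 mol
Divide by the smallest (0.031598 mol): C 4.501, H 5.000, O 1.000
Multiplying each by 2 gives whole numbers: C 9.00, H 10.00, O 2.00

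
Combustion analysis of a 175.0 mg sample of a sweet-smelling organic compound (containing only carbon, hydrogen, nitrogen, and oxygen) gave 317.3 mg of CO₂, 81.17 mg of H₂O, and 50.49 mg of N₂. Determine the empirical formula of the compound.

C4H5N2O

mol C = 0.3173 g CO₂ ÷ 44.009 g/mol = 0.0072099 mol
mol H = 2 × 0.08117 g H₂O ÷ 18.015 g/mol = 0.0090114 mol
mol N = 2 × 0.05049 g N₂ ÷ 28.014 g/mol = 0.0036046 mol
mass O = 0.1750 − (0.086598 + 0.0090835 + 0.050490) = 0.028829 g → mol O = 0.028829 ÷ 15.999 = 0.0018019 mol
Divide by the smallest (0.0018019 mol): C 4.001, H 5.001, N 2.000, O 1.000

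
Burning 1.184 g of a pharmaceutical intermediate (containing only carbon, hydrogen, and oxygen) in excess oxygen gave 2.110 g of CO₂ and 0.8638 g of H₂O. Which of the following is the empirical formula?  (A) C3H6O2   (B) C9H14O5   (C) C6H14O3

mol C = 2.110 g CO₂ ÷ 44.009 g/mol = 0.047945 mol
mol H = 2 × 0.8638 g H₂O ÷ 18.015 g/mol = 0.095898 mol
mass O = 1.184 − (0.57586 + 0.096665) = 0.51147 g → mol O = 0.51147 ÷ 15.999 = 0.031969 mol
Divide by the smallest (0.031969 mol): C 1.500, H 3.000, O 1.000
Multiplying each by 2 gives whole numbers: C 3.00, H 6.00, O 2.00

(A) C3H6O2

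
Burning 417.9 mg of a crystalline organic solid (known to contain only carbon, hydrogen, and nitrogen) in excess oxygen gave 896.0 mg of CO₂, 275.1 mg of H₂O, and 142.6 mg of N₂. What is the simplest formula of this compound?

C2H3N

mol C = 0.8960 g CO₂ ÷ 44.009 g/mol = 0.020359 mol
mol H = 2 × 0.2751 g H₂O ÷ 18.015 g/mol = 0.030541 mol
mol N = 2 × 0.1426 g N₂ ÷ 28.014 g/mol = 0.010181 mol
Divide by the smallest (0.010181 mol): C 2.000, H 3.000, N 1.000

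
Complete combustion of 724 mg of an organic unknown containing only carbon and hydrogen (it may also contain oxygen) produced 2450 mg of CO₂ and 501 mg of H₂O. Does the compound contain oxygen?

mol C = 2.45 g CO₂ ÷ 44.009 g/mol = 0.05567 mol
mol H = 2 × 0.501 g H₂O ÷ 18.015 g/mol = 0.05562 mol
C and H together account for 0.7247 g — essentially the entire 0.724 g sample — so the compound contains no oxygen.

no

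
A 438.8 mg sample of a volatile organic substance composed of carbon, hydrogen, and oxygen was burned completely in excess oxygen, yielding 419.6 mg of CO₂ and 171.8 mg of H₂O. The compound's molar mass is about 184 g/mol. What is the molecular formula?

mol C = 0.4196 g CO₂ ÷ 44.009 g/mol = 0.0095344 mol
mol H = 2 × 0.1718 g H₂O ÷ 18.015 g/mol = 0.019073 mol
mass O = 0.4388 − (0.11452 + 0.019226) = 0.30506 g → mol O = 0.30506 ÷ 15.999 = 0.019067 mol
Divide by the smallest (0.0095344 mol): C 1.000, H 2.000, O 2.000
Empirical formula: CH2O2
Empirical-formula mass = 46.02 g/mol; 184 ÷ 46.02 ≈ 4, so the molecular formula is C4H8O8.

C4H8O8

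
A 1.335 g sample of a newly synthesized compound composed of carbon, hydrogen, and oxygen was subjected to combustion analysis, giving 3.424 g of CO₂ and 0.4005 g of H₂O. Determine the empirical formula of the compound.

C7H4O2

mol C = 3.424 g CO₂ ÷ 44.009 g/mol = 0.077802 mol
mol H = 2 × 0.4005 g H₂O ÷ 18.015 g/mol = 0.044463 mol
mass O = 1.335 − (0.93448 + 0.044819) = 0.35570 g → mol O = 0.35570 ÷ 15.999 = 0.022233 mol
Divide by the smallest (0.022233 mol): C 3.499, H 2.000, O 1.000
Multiplying each by 2 gives whole numbers: C 7.00, H 4.00, O 2.00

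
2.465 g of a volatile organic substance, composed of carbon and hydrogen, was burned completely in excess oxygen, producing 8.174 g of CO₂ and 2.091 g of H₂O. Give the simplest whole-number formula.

mol C = 8.174 g CO₂ ÷ 44.009 g/mol = 0.18573 mol
mol H = 2 × 2.091 g H₂O ÷ 18.015 g/mol = 0.23214 mol
Divide by the smallest (0.18573 mol): C 1.000, H 1.250
Multiplying each by 4 gives whole numbers: C 4.00, H 5.00

C4H5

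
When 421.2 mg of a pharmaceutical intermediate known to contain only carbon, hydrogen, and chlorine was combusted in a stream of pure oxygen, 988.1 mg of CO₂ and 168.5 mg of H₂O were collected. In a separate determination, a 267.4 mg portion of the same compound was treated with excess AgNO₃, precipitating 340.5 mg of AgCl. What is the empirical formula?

mol C = 0.9881 g CO₂ ÷ 44.009 g/mol = 0.022452 mol
mol H = 2 × 0.1685 g H₂O ÷ 18.015 g/mol = 0.018707 mol
From the AgCl data: mol Cl per gram of compound = (0.3405 ÷ 143.318) ÷ 0.2674 = 0.0088849 mol/g, so in the 0.4212 g combustion sample mol Cl = 0.0037423 mol
Divide by the smallest (0.0037423 mol): C 6.000, H 4.999, Cl 1.000

C6H5Cl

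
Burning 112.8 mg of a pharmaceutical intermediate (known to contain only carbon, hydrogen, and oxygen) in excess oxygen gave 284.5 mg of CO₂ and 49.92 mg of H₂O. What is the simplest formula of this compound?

mol C = 0.2845 g CO₂ ÷ 44.009 g/mol = 0.0064646 mol
mol H = 2 × 0.04992 g H₂O ÷ 18.015 g/mol = 0.0055420 mol
mass O = 0.1128 − (0.077646 + 0.0055864) = 0.029567 g → mol O = 0.029567 ÷ 15.999 = 0.0018481 mol
Divide by the smallest (0.0018481 mol): C 3.498, H 2.999, O 1.000
Multiplying each by 2 gives whole numbers: C 7.00, H 6.00, O 2.00

C7H6O2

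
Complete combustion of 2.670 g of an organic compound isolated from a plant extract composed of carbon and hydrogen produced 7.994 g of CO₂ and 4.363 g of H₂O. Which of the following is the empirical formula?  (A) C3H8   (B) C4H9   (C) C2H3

mol C = 7.994 g CO₂ ÷ 44.009 g/mol = 0.18164 mol
mol H = 2 × 4.363 g H₂O ÷ 18.015 g/mol = 0.48437 mol
Divide by the smallest (0.18164 mol): C 1.000, H 2.667
Multiplying each by 3 gives whole numbers: C 3.00, H 8.00

(A) C3H8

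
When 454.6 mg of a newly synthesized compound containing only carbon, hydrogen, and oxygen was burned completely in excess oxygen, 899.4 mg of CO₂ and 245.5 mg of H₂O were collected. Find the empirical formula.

mol C = 0.8994 g CO₂ ÷ 44.009 g/mol = 0.020437 mol
mol H = 2 × 0.2455 g H₂O ÷ 18.015 g/mol = 0.027255 mol
mass O = 0.4546 − (0.24547 + 0.027473) = 0.18166 g → mol O = 0.18166 ÷ 15.999 = 0.011355 mol
Divide by the smallest (0.011355 mol): C 1.800, H 2.400, O 1.000
Multiplying each by 5 gives whole numbers: C 9.00, H 12.00, O 5.00

C9H12O5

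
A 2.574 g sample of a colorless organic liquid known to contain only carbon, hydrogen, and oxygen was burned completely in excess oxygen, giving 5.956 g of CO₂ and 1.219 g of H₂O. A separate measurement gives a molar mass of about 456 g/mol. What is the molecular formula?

mol C = 5.956 g CO₂ ÷ 44.009 g/mol = 0.13534 mol
mol H = 2 × 1.219 g H₂O ÷ 18.015 g/mol = 0.13533 mol
mass O = 2.574 − (1.6255 + 0.13641) = 0.81207 g → mol O = 0.81207 ÷ 15.999 = 0.050757 mol
Divide by the smallest (0.050757 mol): C 2.666, H 2.666, O 1.000
Multiplying each by 3 gives whole numbers: C 8.00, H 8.00, O 3.00
Empirical formula: C8H8O3
Empirical-formula mass = 152.15 g/mol; 456 ÷ 152.15 ≈ 3, so the molecular formula is C24H24O9.

C24H24O9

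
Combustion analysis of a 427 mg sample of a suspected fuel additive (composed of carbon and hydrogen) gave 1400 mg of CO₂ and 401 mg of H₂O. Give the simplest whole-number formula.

mol C = 1.40 g CO₂ ÷ 44.009 g/mol = 0.03181 mol
mol H = 2 × 0.401 g H₂O ÷ 18.015 g/mol = 0.04452 mol
Divide by the smallest (0.03181 mol): C 1.000, H 1.399
Multiplying each by 5 gives whole numbers: C 5.00, H 7.00

C5H7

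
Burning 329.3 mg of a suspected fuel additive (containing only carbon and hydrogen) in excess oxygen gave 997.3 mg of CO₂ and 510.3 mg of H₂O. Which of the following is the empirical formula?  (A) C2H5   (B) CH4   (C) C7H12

(A) C2H5

mol C = 0.9973 g CO₂ ÷ 44.009 g/mol = 0.022661 mol
mol H = 2 × 0.5103 g H₂O ÷ 18.015 g/mol = 0.056653 mol
Divide by the smallest (0.022661 mol): C 1.000, H 2.500
Multiplying each by 2 gives whole numbers: C 2.00, H 5.00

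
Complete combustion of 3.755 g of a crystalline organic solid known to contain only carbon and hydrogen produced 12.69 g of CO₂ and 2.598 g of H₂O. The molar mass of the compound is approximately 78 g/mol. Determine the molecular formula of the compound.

mol C = 12.69 g CO₂ ÷ 44.009 g/mol = 0.28835 mol
mol H = 2 × 2.598 g H₂O ÷ 18.015 g/mol = 0.28843 mol
Divide by the smallest (0.28835 mol): C 1.000, H 1.000
Empirical formula: CH
Empirical-formula mass = 13.02 g/mol; 78 ÷ 13.02 ≈ 6, so the molecular formula is C6H6.

C6H6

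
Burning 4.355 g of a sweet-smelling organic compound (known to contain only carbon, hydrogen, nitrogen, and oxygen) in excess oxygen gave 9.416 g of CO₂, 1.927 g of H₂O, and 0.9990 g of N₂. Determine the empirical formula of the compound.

mol C = 9.416 g CO₂ ÷ 44.009 g/mol = 0.21396 mol
mol H = 2 × 1.927 g H₂O ÷ 18.015 g/mol = 0.21393 mol
mol N = 2 × 0.9990 g N₂ ÷ 28.014 g/mol = 0.071321 mol
mass O = 4.355 − (2.5698 + 0.21564 + 0.99900) = 0.57053 g → mol O = 0.57053 ÷ 15.999 = 0.035660 mol
Divide by the smallest (0.035660 mol): C 6.000, H 5.999, N 2.000, O 1.000

C6H6N2O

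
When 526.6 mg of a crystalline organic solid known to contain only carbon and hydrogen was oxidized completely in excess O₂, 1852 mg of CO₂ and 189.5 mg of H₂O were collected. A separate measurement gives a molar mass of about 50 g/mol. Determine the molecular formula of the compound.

C4H2

mol C = 1.852 g CO₂ ÷ 44.009 g/mol = 0.042082 mol
mol H = 2 × 0.1895 g H₂O ÷ 18.015 g/mol = 0.021038 mol
Divide by the smallest (0.021038 mol): C 2.000, H 1.000
Empirical formula: C2H
Empirical-formula mass = 25.03 g/mol; 50 ÷ 25.03 ≈ 2, so the molecular formula is C4H2.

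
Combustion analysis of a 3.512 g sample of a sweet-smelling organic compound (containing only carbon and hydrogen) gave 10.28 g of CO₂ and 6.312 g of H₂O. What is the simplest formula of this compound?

mol C = 10.28 g CO₂ ÷ 44.009 g/mol = 0.23359 mol
mol H = 2 × 6.312 g H₂O ÷ 18.015 g/mol = 0.70075 mol
Divide by the smallest (0.23359 mol): C 1.000, H 3.000

CH3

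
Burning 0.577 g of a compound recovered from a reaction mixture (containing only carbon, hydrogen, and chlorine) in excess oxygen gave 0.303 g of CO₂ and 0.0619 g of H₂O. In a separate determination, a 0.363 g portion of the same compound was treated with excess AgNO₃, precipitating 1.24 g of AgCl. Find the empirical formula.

mol C = 0.303 g CO₂ ÷ 44.009 g/mol = 0.006885 mol
mol H = 2 × 0.0619 g H₂O ÷ 18.015 g/mol = 0.006872 mol
From the AgCl data: mol Cl per gram of compound = (1.24 ÷ 143.318) ÷ 0.363 = 0.02383 mol/g, so in the 0.577 g combustion sample mol Cl = 0.01375 mol
Divide by the smallest (0.006872 mol): C 1.002, H 1.000, Cl 2.001

CHCl2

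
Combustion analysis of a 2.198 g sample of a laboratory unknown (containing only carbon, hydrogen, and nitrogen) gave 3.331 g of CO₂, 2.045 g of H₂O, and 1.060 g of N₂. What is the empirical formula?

mol C = 3.331 g CO₂ ÷ 44.009 g/mol = 0.075689 mol
mol H = 2 × 2.045 g H₂O ÷ 18.015 g/mol = 0.22703 mol
mol N = 2 × 1.060 g N₂ ÷ 28.014 g/mol = 0.075676 mol
Divide by the smallest (0.075676 mol): C 1.000, H 3.000, N 1.000

CH3N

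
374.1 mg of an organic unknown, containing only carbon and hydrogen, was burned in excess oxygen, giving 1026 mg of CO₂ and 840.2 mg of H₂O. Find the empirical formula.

mol C = 1.026 g CO₂ ÷ 44.009 g/mol = 0.023313 mol
mol H = 2 × 0.8402 g H₂O ÷ 18.015 g/mol = 0.093278 mol
Divide by the smallest (0.023313 mol): C 1.000, H 4.001

CH4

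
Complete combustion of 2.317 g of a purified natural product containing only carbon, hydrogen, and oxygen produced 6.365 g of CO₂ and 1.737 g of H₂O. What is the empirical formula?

mol C = 6.365 g CO₂ ÷ 44.009 g/mol = 0.14463 mol
mol H = 2 × 1.737 g H₂O ÷ 18.015 g/mol = 0.19284 mol
mass O = 2.317 − (1.7371 + 0.19438) = 0.38547 g → mol O = 0.38547 ÷ 15.999 = 0.024094 mol
Divide by the smallest (0.024094 mol): C 6.003, H 8.004, O 1.000

C6H8O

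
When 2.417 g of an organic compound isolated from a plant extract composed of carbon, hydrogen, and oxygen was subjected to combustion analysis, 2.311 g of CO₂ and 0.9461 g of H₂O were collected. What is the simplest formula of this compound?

CH2O2

mol C = 2.311 g CO₂ ÷ 44.009 g/mol = 0.052512 mol
mol H = 2 × 0.9461 g H₂O ÷ 18.015 g/mol = 0.10503 mol
mass O = 2.417 − (0.63072 + 0.10587) = 1.6804 g → mol O = 1.6804 ÷ 15.999 = 0.10503 mol
Divide by the smallest (0.052512 mol): C 1.000, H 2.000, O 2.000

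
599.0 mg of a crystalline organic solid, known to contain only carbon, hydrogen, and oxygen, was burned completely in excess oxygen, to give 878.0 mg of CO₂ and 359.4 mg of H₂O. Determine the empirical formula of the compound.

mol C = 0.8780 g CO₂ ÷ 44.009 g/mol = 0.019950 mol
mol H = 2 × 0.3594 g H₂O ÷ 18.015 g/mol = 0.039900 mol
mass O = 0.5990 − (0.23963 + 0.040219) = 0.31916 g → mol O = 0.31916 ÷ 15.999 = 0.019948 mol
Divide by the smallest (0.019948 mol): C 1.000, H 2.000, O 1.000

CH2O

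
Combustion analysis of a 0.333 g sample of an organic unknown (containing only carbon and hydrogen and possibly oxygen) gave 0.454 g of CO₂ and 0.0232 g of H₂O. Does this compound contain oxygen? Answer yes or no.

mol C = 0.454 g CO₂ ÷ 44.009 g/mol = 0.01032 mol
mol H = 2 × 0.0232 g H₂O ÷ 18.015 g/mol = 0.002576 mol
C and H account for only 0.1265 g of the 0.333 g sample; the remaining 0.2065 g must be oxygen.

yes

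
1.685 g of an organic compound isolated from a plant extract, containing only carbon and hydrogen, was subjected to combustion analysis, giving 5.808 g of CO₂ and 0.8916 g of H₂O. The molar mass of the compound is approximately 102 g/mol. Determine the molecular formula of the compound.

C8H6

mol C = 5.808 g CO₂ ÷ 44.009 g/mol = 0.13197 mol
mol H = 2 × 0.8916 g H₂O ÷ 18.015 g/mol = 0.098984 mol
Divide by the smallest (0.098984 mol): C 1.333, H 1.000
Multiplying each by 3 gives whole numbers: C 4.00, H 3.00
Empirical formula: C4H3
Empirical-formula mass = 51.07 g/mol; 102 ÷ 51.07 ≈ 2, so the molecular formula is C8H6.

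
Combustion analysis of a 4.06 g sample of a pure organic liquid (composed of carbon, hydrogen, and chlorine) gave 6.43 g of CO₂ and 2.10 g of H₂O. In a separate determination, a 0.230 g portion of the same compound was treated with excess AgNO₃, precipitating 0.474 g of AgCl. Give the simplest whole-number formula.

C5H8Cl2

mol C = 6.43 g CO₂ ÷ 44.009 g/mol = 0.1461 mol
mol H = 2 × 2.10 g H₂O ÷ 18.015 g/mol = 0.2331 mol
From the AgCl data: mol Cl per gram of compound = (0.474 ÷ 143.318) ÷ 0.230 = 0.01438 mol/g, so in the 4.06 g combustion sample mol Cl = 0.05838 mol
Divide by the smallest (0.05838 mol): C 2.503, H 3.993, Cl 1.000
Multiplying each by 2 gives whole numbers: C 5.01, H 7.99, Cl 2.00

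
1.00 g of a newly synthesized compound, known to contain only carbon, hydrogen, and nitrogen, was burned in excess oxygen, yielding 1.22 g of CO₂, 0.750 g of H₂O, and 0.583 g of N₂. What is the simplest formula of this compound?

C2H6N3

mol C = 1.22 g CO₂ ÷ 44.009 g/mol = 0.02772 mol
mol H = 2 × 0.750 g H₂O ÷ 18.015 g/mol = 0.08326 mol
mol N = 2 × 0.583 g N₂ ÷ 28.014 g/mol = 0.04162 mol
Divide by the smallest (0.02772 mol): C 1.000, H 3.004, N 1.501
Multiplying each by 2 gives whole numbers: C 2.00, H 6.01, N 3.00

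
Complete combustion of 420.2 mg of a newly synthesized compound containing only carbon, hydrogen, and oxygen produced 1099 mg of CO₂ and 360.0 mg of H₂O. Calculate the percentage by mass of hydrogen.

mol C = 1.099 g CO₂ ÷ 44.009 g/mol = 0.024972 mol
mol H = 2 × 0.3600 g H₂O ÷ 18.015 g/mol = 0.039967 mol
mass O = 0.4202 − (0.29994 + 0.040286) = 0.079973 g → mol O = 0.079973 ÷ 15.999 = 0.0049986 mol
mass % H = 0.040286 g ÷ 0.4202 g × 100%

9.59%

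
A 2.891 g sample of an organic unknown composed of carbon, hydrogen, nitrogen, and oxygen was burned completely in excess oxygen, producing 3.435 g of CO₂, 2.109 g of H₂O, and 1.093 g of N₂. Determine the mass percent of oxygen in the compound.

21.60%

mol C = 3.435 g CO₂ ÷ 44.009 g/mol = 0.078052 mol
mol H = 2 × 2.109 g H₂O ÷ 18.015 g/mol = 0.23414 mol
mol N = 2 × 1.093 g N₂ ÷ 28.014 g/mol = 0.078032 mol
mass O = 2.891 − (0.93749 + 0.23601 + 1.0930) = 0.62450 g → mol O = 0.62450 ÷ 15.999 = 0.039034 mol
mass % O = 0.62450 g ÷ 2.891 g × 100%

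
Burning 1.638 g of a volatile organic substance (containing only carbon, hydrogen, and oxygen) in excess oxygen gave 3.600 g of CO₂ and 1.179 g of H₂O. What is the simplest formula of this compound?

C5H8O2

mol C = 3.600 g CO₂ ÷ 44.009 g/mol = 0.081801 mol
mol H = 2 × 1.179 g H₂O ÷ 18.015 g/mol = 0.13089 mol
mass O = 1.638 − (0.98252 + 0.13194) = 0.52354 g → mol O = 0.52354 ÷ 15.999 = 0.032724 mol
Divide by the smallest (0.032724 mol): C 2.500, H 4.000, O 1.000
Multiplying each by 2 gives whole numbers: C 5.00, H 8.00, O 2.00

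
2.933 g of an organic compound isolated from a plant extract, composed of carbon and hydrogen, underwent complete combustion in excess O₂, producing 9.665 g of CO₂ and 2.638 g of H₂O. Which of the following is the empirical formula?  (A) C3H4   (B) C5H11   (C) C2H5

mol C = 9.665 g CO₂ ÷ 44.009 g/mol = 0.21961 mol
mol H = 2 × 2.638 g H₂O ÷ 18.015 g/mol = 0.29287 mol
Divide by the smallest (0.21961 mol): C 1.000, H 1.334
Multiplying each by 3 gives whole numbers: C 3.00, H 4.00

(A) C3H4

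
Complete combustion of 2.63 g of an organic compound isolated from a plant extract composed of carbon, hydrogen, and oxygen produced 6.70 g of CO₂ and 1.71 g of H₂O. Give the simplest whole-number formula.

mol C = 6.70 g CO₂ ÷ 44.009 g/mol = 0.1522 mol
mol H = 2 × 1.71 g H₂O ÷ 18.015 g/mol = 0.1898 mol
mass O = 2.63 − (1.829 + 0.1914) = 0.6101 g → mol O = 0.6101 ÷ 15.999 = 0.03813 mol
Divide by the smallest (0.03813 mol): C 3.993, H 4.979, O 1.000

C4H5O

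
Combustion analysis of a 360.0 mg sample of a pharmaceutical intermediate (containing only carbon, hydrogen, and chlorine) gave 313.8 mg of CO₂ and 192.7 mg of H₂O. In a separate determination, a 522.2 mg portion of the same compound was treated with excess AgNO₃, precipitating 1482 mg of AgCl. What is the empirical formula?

mol C = 0.3138 g CO₂ ÷ 44.009 g/mol = 0.0071304 mol
mol H = 2 × 0.1927 g H₂O ÷ 18.015 g/mol = 0.021393 mol
From the AgCl data: mol Cl per gram of compound = (1.482 ÷ 143.318) ÷ 0.5222 = 0.019802 mol/g, so in the 0.3600 g combustion sample mol Cl = 0.0071287 mol
Divide by the smallest (0.0071287 mol): C 1.000, H 3.001, Cl 1.000

CH3Cl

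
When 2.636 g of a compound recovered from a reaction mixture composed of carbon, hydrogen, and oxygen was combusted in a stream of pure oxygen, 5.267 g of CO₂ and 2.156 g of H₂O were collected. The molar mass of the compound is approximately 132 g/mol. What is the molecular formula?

mol C = 5.267 g CO₂ ÷ 44.009 g/mol = 0.11968 mol
mol H = 2 × 2.156 g H₂O ÷ 18.015 g/mol = 0.23936 mol
mass O = 2.636 − (1.4375 + 0.24127) = 0.95725 g → mol O = 0.95725 ÷ 15.999 = 0.059832 mol
Divide by the smallest (0.059832 mol): C 2.000, H 4.000, O 1.000
Empirical formula: C2H4O
Empirical-formula mass = 44.05 g/mol; 132 ÷ 44.05 ≈ 3, so the molecular formula is C6H12O3.

C6H12O3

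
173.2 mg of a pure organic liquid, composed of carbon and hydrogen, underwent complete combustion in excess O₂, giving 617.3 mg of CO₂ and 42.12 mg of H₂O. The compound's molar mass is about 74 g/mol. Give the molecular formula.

C6H2

mol C = 0.6173 g CO₂ ÷ 44.009 g/mol = 0.014027 mol
mol H = 2 × 0.04212 g H₂O ÷ 18.015 g/mol = 0.0046761 mol
Divide by the smallest (0.0046761 mol): C 3.000, H 1.000
Empirical formula: C3H
Empirical-formula mass = 37.04 g/mol; 74 ÷ 37.04 ≈ 2, so the molecular formula is C6H2.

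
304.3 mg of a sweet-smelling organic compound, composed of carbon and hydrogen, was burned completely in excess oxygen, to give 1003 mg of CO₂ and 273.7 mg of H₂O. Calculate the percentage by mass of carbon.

mol C = 1.003 g CO₂ ÷ 44.009 g/mol = 0.022791 mol
mol H = 2 × 0.2737 g H₂O ÷ 18.015 g/mol = 0.030386 mol
mass % C = 0.27374 g ÷ 0.3043 g × 100%

89.96%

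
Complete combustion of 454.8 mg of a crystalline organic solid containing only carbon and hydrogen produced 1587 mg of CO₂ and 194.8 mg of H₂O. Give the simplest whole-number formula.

mol C = 1.587 g CO₂ ÷ 44.009 g/mol = 0.036061 mol
mol H = 2 × 0.1948 g H₂O ÷ 18.015 g/mol = 0.021626 mol
Divide by the smallest (0.021626 mol): C 1.667, H 1.000
Multiplying each by 3 gives whole numbers: C 5.00, H 3.00

C5H3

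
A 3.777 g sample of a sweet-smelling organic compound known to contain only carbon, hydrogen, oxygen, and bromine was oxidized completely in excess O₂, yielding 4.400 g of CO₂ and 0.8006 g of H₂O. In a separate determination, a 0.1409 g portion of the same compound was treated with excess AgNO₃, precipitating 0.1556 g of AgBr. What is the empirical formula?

mol C = 4.400 g CO₂ ÷ 44.009 g/mol = 0.099980 mol
mol H = 2 × 0.8006 g H₂O ÷ 18.015 g/mol = 0.088881 mol
From the AgBr data: mol Br per gram of compound = (0.1556 ÷ 187.772) ÷ 0.1409 = 0.0058812 mol/g, so in the 3.777 g combustion sample mol Br = 0.022213 mol
mass O = 3.777 − (1.2009 + 0.089593 + 1.7749) = 0.71161 g → mol O = 0.71161 ÷ 15.999 = 0.044479 mol
Divide by the smallest (0.022213 mol): C 4.501, H 4.001, Br 1.000, O 2.002
Multiplying each by 2 gives whole numbers: C 9.00, H 8.00, Br 2.00, O 4.00

C9H8Br2O4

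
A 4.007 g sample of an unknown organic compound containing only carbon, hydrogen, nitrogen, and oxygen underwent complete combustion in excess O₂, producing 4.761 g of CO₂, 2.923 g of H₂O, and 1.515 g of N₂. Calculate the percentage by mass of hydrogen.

mol C = 4.761 g CO₂ ÷ 44.009 g/mol = 0.10818 mol
mol H = 2 × 2.923 g H₂O ÷ 18.015 g/mol = 0.32451 mol
mol N = 2 × 1.515 g N₂ ÷ 28.014 g/mol = 0.10816 mol
mass O = 4.007 − (1.2994 + 0.32710 + 1.5150) = 0.86552 g → mol O = 0.86552 ÷ 15.999 = 0.054098 mol
mass % H = 0.32710 g ÷ 4.007 g × 100%

8.16%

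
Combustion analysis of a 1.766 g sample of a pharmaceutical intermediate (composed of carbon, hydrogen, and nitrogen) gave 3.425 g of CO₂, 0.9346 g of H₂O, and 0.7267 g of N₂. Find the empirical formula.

mol C = 3.425 g CO₂ ÷ 44.009 g/mol = 0.077825 mol
mol H = 2 × 0.9346 g H₂O ÷ 18.015 g/mol = 0.10376 mol
mol N = 2 × 0.7267 g N₂ ÷ 28.014 g/mol = 0.051881 mol
Divide by the smallest (0.051881 mol): C 1.500, H 2.000, N 1.000
Multiplying each by 2 gives whole numbers: C 3.00, H 4.00, N 2.00

C3H4N2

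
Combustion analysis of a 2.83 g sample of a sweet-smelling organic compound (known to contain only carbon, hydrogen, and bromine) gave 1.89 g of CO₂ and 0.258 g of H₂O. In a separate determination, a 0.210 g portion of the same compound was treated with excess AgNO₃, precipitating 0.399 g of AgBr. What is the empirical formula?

mol C = 1.89 g CO₂ ÷ 44.009 g/mol = 0.04295 mol
mol H = 2 × 0.258 g H₂O ÷ 18.015 g/mol = 0.02864 mol
From the AgBr data: mol Br per gram of compound = (0.399 ÷ 187.772) ÷ 0.210 = 0.01012 mol/g, so in the 2.83 g combustion sample mol Br = 0.02864 mol
Divide by the smallest (0.02864 mol): C 1.500, H 1.000, Br 1.000
Multiplying each by 2 gives whole numbers: C 3.00, H 2.00, Br 2.00

C3H2Br2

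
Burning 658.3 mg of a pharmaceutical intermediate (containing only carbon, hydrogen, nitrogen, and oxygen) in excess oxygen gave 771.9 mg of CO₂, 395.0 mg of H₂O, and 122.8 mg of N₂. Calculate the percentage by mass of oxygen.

mol C = 0.7719 g CO₂ ÷ 44.009 g/mol = 0.017540 mol
mol H = 2 × 0.3950 g H₂O ÷ 18.015 g/mol = 0.043852 mol
mol N = 2 × 0.1228 g N₂ ÷ 28.014 g/mol = 0.0087670 mol
mass O = 0.6583 − (0.21067 + 0.044203 + 0.12280) = 0.28063 g → mol O = 0.28063 ÷ 15.999 = 0.017540 mol
mass % O = 0.28063 g ÷ 0.6583 g × 100%

42.63%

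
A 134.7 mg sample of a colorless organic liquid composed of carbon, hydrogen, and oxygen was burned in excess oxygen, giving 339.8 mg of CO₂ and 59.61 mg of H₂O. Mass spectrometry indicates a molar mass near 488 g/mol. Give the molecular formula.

C28H24O8

mol C = 0.3398 g CO₂ ÷ 44.009 g/mol = 0.0077211 mol
mol H = 2 × 0.05961 g H₂O ÷ 18.015 g/mol = 0.0066178 mol
mass O = 0.1347 − (0.092739 + 0.0066708) = 0.035291 g → mol O = 0.035291 ÷ 15.999 = 0.0022058 mol
Divide by the smallest (0.0022058 mol): C 3.500, H 3.000, O 1.000
Multiplying each by 2 gives whole numbers: C 7.00, H 6.00, O 2.00
Empirical formula: C7H6O2
Empirical-formula mass = 122.12 g/mol; 488 ÷ 122.12 ≈ 4, so the molecular formula is C28H24O8.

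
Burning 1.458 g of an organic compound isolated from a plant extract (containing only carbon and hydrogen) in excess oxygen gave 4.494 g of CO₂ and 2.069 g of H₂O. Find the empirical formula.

C4H9

mol C = 4.494 g CO₂ ÷ 44.009 g/mol = 0.10212 mol
mol H = 2 × 2.069 g H₂O ÷ 18.015 g/mol = 0.22970 mol
Divide by the smallest (0.10212 mol): C 1.000, H 2.249
Multiplying each by 4 gives whole numbers: C 4.00, H 9.00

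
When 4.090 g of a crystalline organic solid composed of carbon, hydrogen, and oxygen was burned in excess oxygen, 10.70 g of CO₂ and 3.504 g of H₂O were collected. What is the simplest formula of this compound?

mol C = 10.70 g CO₂ ÷ 44.009 g/mol = 0.24313 mol
mol H = 2 × 3.504 g H₂O ÷ 18.015 g/mol = 0.38901 mol
mass O = 4.090 − (2.9203 + 0.39212) = 0.77762 g → mol O = 0.77762 ÷ 15.999 = 0.048604 mol
Divide by the smallest (0.048604 mol): C 5.002, H 8.004, O 1.000

C5H8O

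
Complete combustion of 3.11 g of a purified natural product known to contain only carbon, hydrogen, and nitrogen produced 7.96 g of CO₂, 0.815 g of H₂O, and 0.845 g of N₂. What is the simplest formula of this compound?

mol C = 7.96 g CO₂ ÷ 44.009 g/mol = 0.1809 mol
mol H = 2 × 0.815 g H₂O ÷ 18.015 g/mol = 0.09048 mol
mol N = 2 × 0.845 g N₂ ÷ 28.014 g/mol = 0.06033 mol
Divide by the smallest (0.06033 mol): C 2.998, H 1.500, N 1.000
Multiplying each by 2 gives whole numbers: C 6.00, H 3.00, N 2.00

C6H3N2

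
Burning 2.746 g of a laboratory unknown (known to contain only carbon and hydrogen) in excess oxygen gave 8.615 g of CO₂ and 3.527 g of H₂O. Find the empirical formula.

mol C = 8.615 g CO₂ ÷ 44.009 g/mol = 0.19576 mol
mol H = 2 × 3.527 g H₂O ÷ 18.015 g/mol = 0.39156 mol
Divide by the smallest (0.19576 mol): C 1.000, H 2.000

CH2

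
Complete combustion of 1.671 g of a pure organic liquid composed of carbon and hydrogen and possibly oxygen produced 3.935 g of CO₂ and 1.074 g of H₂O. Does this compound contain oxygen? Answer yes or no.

mol C = 3.935 g CO₂ ÷ 44.009 g/mol = 0.089414 mol
mol H = 2 × 1.074 g H₂O ÷ 18.015 g/mol = 0.11923 mol
C and H account for only 1.1941 g of the 1.671 g sample; the remaining 0.47687 g must be oxygen.

yes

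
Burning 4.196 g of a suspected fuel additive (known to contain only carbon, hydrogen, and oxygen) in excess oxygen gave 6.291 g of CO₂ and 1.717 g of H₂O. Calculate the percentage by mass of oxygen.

mol C = 6.291 g CO₂ ÷ 44.009 g/mol = 0.14295 mol
mol H = 2 × 1.717 g H₂O ÷ 18.015 g/mol = 0.19062 mol
mass O = 4.196 − (1.7169 + 0.19214) = 2.2869 g → mol O = 2.2869 ÷ 15.999 = 0.14294 mol
mass % O = 2.2869 g ÷ 4.196 g × 100%

54.50%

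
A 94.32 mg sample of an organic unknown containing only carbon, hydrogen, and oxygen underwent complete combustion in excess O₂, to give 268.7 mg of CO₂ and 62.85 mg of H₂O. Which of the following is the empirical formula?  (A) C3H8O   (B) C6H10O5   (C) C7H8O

mol C = 0.2687 g CO₂ ÷ 44.009 g/mol = 0.0061056 mol
mol H = 2 × 0.06285 g H₂O ÷ 18.015 g/mol = 0.0069775 mol
mass O = 0.09432 − (0.073334 + 0.0070333) = 0.013953 g → mol O = 0.013953 ÷ 15.999 = 0.00087210 mol
Divide by the smallest (0.00087210 mol): C 7.001, H 8.001, O 1.000

(C) C7H8O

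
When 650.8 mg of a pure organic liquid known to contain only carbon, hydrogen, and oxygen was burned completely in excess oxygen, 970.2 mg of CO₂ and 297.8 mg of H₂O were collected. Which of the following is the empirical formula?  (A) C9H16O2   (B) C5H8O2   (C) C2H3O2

(C) C2H3O2

mol C = 0.9702 g CO₂ ÷ 44.009 g/mol = 0.022045 mol
mol H = 2 × 0.2978 g H₂O ÷ 18.015 g/mol = 0.033061 mol
mass O = 0.6508 − (0.26479 + 0.033326) = 0.35269 g → mol O = 0.35269 ÷ 15.999 = 0.022044 mol
Divide by the smallest (0.022044 mol): C 1.000, H 1.500, O 1.000
Multiplying each by 2 gives whole numbers: C 2.00, H 3.00, O 2.00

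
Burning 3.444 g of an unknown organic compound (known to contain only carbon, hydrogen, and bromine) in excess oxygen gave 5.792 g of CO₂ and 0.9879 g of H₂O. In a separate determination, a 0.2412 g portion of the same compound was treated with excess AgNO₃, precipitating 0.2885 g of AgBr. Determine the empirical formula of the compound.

mol C = 5.792 g CO₂ ÷ 44.009 g/mol = 0.13161 mol
mol H = 2 × 0.9879 g H₂O ÷ 18.015 g/mol = 0.10968 mol
From the AgBr data: mol Br per gram of compound = (0.2885 ÷ 187.772) ÷ 0.2412 = 0.0063700 mol/g, so in the 3.444 g combustion sample mol Br = 0.021938 mol
Divide by the smallest (0.021938 mol): C 5.999, H 4.999, Br 1.000

C6H5Br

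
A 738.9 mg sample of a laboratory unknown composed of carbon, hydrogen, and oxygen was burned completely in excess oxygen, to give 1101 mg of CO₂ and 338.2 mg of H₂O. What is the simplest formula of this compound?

mol C = 1.101 g CO₂ ÷ 44.009 g/mol = 0.025018 mol
mol H = 2 × 0.3382 g H₂O ÷ 18.015 g/mol = 0.037546 mol
mass O = 0.7389 − (0.30049 + 0.037847) = 0.40057 g → mol O = 0.40057 ÷ 15.999 = 0.025037 mol
Divide by the smallest (0.025018 mol): C 1.000, H 1.501, O 1.001
Multiplying each by 2 gives whole numbers: C 2.00, H 3.00, O 2.00

C2H3O2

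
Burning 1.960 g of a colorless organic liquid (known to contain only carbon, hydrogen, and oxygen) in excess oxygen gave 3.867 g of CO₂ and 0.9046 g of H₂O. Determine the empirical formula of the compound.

C7H8O4

mol C = 3.867 g CO₂ ÷ 44.009 g/mol = 0.087868 mol
mol H = 2 × 0.9046 g H₂O ÷ 18.015 g/mol = 0.10043 mol
mass O = 1.960 − (1.0554 + 0.10123) = 0.80338 g → mol O = 0.80338 ÷ 15.999 = 0.050215 mol
Divide by the smallest (0.050215 mol): C 1.750, H 2.000, O 1.000
Multiplying each by 4 gives whole numbers: C 7.00, H 8.00, O 4.00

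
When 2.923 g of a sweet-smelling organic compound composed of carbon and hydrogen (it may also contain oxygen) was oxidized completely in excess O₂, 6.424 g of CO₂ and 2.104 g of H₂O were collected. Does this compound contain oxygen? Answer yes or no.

mol C = 6.424 g CO₂ ÷ 44.009 g/mol = 0.14597 mol
mol H = 2 × 2.104 g H₂O ÷ 18.015 g/mol = 0.23358 mol
C and H account for only 1.9887 g of the 2.923 g sample; the remaining 0.93430 g must be oxygen.

yes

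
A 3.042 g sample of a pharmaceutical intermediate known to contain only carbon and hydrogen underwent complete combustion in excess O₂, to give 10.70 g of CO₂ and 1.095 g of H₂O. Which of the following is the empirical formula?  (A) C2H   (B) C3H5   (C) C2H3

(A) C2H

mol C = 10.70 g CO₂ ÷ 44.009 g/mol = 0.24313 mol
mol H = 2 × 1.095 g H₂O ÷ 18.015 g/mol = 0.12157 mol
Divide by the smallest (0.12157 mol): C 2.000, H 1.000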